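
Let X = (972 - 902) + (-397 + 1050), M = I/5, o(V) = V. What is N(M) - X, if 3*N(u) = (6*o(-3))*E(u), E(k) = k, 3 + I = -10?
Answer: -3537/5 ≈ -707.40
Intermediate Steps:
I = -13 (I = -3 - 10 = -13)
M = -13/5 ≈ -2.6000
N(u) = -6*u (N(u) = ((6*(-3))*u)/3 = (-18*u)/3 = -6*u)
X = 723 (X = 70 + 653 = 723)
N(M) - X = -6*(-13/5) - 1*723 = 78/5 - 723 = -3537/5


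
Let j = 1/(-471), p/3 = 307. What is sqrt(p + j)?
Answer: sqrt(204315090)/471 ≈ 30.348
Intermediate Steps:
p = 921 (p = 3*307 = 921)
j = -1/471 ≈ -0.0021231
sqrt(p + j) = sqrt(921 - 1/471) = sqrt(433790/471) = sqrt(204315090)/471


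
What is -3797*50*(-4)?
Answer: 759400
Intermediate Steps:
-3797*50*(-4) = -189850*(-4) = 759400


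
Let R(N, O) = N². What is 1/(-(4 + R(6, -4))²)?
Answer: -1/1600 ≈ -0.00062500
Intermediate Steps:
1/(-(4 + R(6, -4))²) = 1/(-(4 + 6²)²) = 1/(-(4 + 36)²) = 1/(-1*40²) = 1/(-1*1600) = 1/(-1600) = -1/1600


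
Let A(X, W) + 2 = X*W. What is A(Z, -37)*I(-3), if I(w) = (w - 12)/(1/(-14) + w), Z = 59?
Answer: -458850/43 ≈ -10671.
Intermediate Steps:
A(X, W) = -2 + W*X (A(X, W) = -2 + X*W = -2 + W*X)
I(w) = (-12 + w)/(-1/14 + w)
A(Z, -37)*I(-3) = (-2 - 37*59)*(14*(-12 - 3)/(-1 + 14*(-3))) = (-2 - 2183)*(14*(-15)/(-1 - 42)) = -30590*(-15)/(-43) = -30590*(-1)*(-15)/43 = -2185*210/43 = -458850/43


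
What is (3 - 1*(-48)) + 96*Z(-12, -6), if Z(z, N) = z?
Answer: -1101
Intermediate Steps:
(3 - 1*(-48)) + 96*Z(-12, -6) = (3 - 1*(-48)) + 96*(-12) = (3 + 48) - 1152 = 51 - 1152 = -1101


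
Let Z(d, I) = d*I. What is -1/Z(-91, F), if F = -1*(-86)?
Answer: 1/7826 ≈ 0.00012778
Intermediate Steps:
F = 86
Z(d, I) = I*d
-1/Z(-91, F) = -1/(86*(-91)) = -1/(-7826) = -1*(-1/7826) = 1/7826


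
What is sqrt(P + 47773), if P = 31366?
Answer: sqrt(79139) ≈ 281.32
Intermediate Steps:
sqrt(P + 47773) = sqrt(31366 + 47773) = sqrt(79139)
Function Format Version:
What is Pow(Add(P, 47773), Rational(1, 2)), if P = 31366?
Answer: Pow(79139, Rational(1, 2)) ≈ 281.32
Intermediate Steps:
Pow(Add(P, 47773), Rational(1, 2)) = Pow(Add(31366, 47773), Rational(1, 2)) = Pow(79139, Rational(1, 2))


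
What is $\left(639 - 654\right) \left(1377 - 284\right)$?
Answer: $-16395$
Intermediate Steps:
$\left(639 - 654\right) \left(1377 - 284\right) = \left(639 - 654\right) 1093 = \left(-15\right) 1093 = -16395$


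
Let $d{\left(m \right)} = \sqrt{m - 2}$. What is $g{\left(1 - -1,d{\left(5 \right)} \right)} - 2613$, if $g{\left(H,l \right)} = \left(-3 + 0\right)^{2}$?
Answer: $-2604$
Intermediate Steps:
$d{\left(m \right)} = \sqrt{-2 + m}$
$g{\left(H,l \right)} = 9$ ($g{\left(H,l \right)} = \left(-3\right)^{2} = 9$)
$g{\left(1 - -1,d{\left(5 \right)} \right)} - 2613 = 9 - 2613 = -2604$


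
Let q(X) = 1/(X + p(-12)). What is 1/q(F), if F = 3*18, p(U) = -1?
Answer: 53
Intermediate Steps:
F = 54
q(X) = 1/(-1 + X) (q(X) = 1/(X - 1) = 1/(-1 + X))
1/q(F) = 1/(1/(-1 + 54)) = 1/(1/53) = 53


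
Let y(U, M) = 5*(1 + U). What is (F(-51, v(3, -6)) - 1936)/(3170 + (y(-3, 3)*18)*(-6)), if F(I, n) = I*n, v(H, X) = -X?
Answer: -1121/2125 ≈ -0.52753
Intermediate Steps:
y(U, M) = 5 + 5*U
(F(-51, v(3, -6)) - 1936)/(3170 + (y(-3, 3)*18)*(-6)) = (-(-51)*(-6) - 1936)/(3170 + ((5 + 5*(-3))*18)*(-6)) = (-51*6 - 1936)/(3170 + ((5 - 15)*18)*(-6)) = (-306 - 1936)/(3170 - 10*18*(-6)) = -2242/(3170 - 180*(-6)) = -2242/(3170 + 1080) = -2242/4250 = -2242*1/4250 = -1121/2125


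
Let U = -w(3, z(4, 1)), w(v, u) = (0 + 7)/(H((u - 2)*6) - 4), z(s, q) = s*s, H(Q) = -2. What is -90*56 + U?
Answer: -30233/6 ≈ -5038.8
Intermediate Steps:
z(s, q) = s²
w(v, u) = -7/6 (w(v, u) = (0 + 7)/(-2 - 4) = 7/(-6) = 7*(-⅙) = -7/6)
U = 7/6 (U = -1*(-7/6) = 7/6 ≈ 1.1667)
-90*56 + U = -90*56 + 7/6 = -5040 + 7/6 = -30233/6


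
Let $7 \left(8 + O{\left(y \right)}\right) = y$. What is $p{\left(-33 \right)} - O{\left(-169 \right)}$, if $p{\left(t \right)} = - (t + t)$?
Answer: $\frac{687}{7} \approx 98.143$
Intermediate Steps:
$O{\left(y \right)} = -8 + \frac{y}{7}$
$p{\left(t \right)} = - 2 t$
$p{\left(-33 \right)} - O{\left(-169 \right)} = \left(-2\right) \left(-33\right) - \left(-8 + \frac{1}{7} \left(-169\right)\right) = 66 - \left(-8 - \frac{169}{7}\right) = 66 - - \frac{225}{7} = 66 + \frac{225}{7} = \frac{687}{7}$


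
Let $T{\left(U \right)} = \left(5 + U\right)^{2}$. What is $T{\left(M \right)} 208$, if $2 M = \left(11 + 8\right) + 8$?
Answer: $71188$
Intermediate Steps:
$M = \frac{27}{2}$ ($M = \frac{\left(11 + 8\right) + 8}{2} = \frac{19 + 8}{2} = \frac{1}{2} \cdot 27 = \frac{27}{2} \approx 13.5$)
$T{\left(M \right)} 208 = \left(5 + \frac{27}{2}\right)^{2} \cdot 208 = \left(\frac{37}{2}\right)^{2} \cdot 208 = \frac{1369}{4} \cdot 208 = 71188$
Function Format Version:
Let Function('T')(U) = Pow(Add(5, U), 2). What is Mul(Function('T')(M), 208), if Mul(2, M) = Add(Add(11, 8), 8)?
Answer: 71188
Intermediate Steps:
M = Rational(27, 2) (M = Mul(Rational(1, 2), Add(Add(11, 8), 8)) = Mul(Rational(1, 2), Add(19, 8)) = Mul(Rational(1, 2), 27) = Rational(27, 2) ≈ 13.500)
Mul(Function('T')(M), 208) = Mul(Pow(Add(5, Rational(27, 2)), 2), 208) = Mul(Pow(Rational(37, 2), 2), 208) = Mul(Rational(1369, 4), 208) = 71188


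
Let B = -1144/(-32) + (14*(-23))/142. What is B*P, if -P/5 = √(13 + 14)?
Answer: -142635*√3/284 ≈ -869.90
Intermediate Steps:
P = -15*√3 (P = -5*√(13 + 14) = -15*√3 ≈ -25.981)
B = 9509/284 (B = -1144*(-1/32) - 322*1/142 = 143/4 - 161/71 = 9509/284 ≈ 33.482)
B*P = 9509*(-15*√3)/284 = -142635*√3/284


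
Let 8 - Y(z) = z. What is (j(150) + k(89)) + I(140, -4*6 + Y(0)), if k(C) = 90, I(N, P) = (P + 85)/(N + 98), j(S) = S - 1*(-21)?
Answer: 62187/238 ≈ 261.29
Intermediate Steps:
j(S) = 21 + S (j(S) = S + 21 = 21 + S)
Y(z) = 8 - z
I(N, P) = (85 + P)/(98 + N)
(j(150) + k(89)) + I(140, -4*6 + Y(0)) = ((21 + 150) + 90) + (85 + (-4*6 + (8 - 1*0)))/(98 + 140) = (171 + 90) + (85 + (-24 + (8 + 0)))/238 = 261 + (85 + (-24 + 8))/238 = 261 + (85 - 16)/238 = 261 + (1/238)*69 = 261 + 69/238 = 62187/238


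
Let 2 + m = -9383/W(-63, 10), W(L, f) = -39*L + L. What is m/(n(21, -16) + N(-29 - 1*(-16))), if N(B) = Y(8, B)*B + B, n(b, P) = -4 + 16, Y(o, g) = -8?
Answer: -14171/246582 ≈ -0.057470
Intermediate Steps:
n(b, P) = 12
N(B) = -7*B (N(B) = -8*B + B = -7*B)
W(L, f) = -38*L
m = -14171/2394 (m = -2 - 9383/((-38*(-63))) = -2 - 9383/2394 = -14171/2394 ≈ -5.9194)
m/(n(21, -16) + N(-29 - 1*(-16))) = -14171/(2394*(12 - 7*(-29 - 1*(-16)))) = -14171/(2394*(12 - 7*(-29 + 16))) = -14171/(2394*(12 - 7*(-13))) = -14171/(2394*(12 + 91)) = -14171/2394/103 = -14171/2394*1/103 = -14171/246582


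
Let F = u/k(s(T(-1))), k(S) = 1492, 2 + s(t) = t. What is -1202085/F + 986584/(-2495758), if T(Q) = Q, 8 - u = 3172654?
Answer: 1118259723830074/1979539158917 ≈ 564.91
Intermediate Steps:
u = -3172646 (u = 8 - 1*3172654 = 8 - 3172654 = -3172646)
s(t) = -2 + t
F = -1586323/746 (F = -3172646/1492 = -3172646*1/1492 = -1586323/746 ≈ -2126.4)
-1202085/F + 986584/(-2495758) = -1202085/(-1586323/746) + 986584/(-2495758) = -1202085*(-746/1586323) + 986584*(-1/2495758) = 896755410/1586323 - 493292/1247879 = 1118259723830074/1979539158917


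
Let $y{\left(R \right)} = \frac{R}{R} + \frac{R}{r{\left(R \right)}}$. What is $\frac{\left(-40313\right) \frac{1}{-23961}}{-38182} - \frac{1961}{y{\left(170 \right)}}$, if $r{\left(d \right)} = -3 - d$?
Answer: $- \frac{4926593845415}{43565662} \approx -1.1308 \cdot 10^{5}$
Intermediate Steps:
$y{\left(R \right)} = 1 + \frac{R}{-3 - R}$ ($y{\left(R \right)} = \frac{R}{R} + \frac{R}{-3 - R} = 1 + \frac{R}{-3 - R}$)
$\frac{\left(-40313\right) \frac{1}{-23961}}{-38182} - \frac{1961}{y{\left(170 \right)}} = \frac{\left(-40313\right) \frac{1}{-23961}}{-38182} - \frac{1961}{3 \frac{1}{3 + 170}} = \left(-40313\right) \left(- \frac{1}{23961}\right) \left(- \frac{1}{38182}\right) - \frac{1961}{3 \cdot \frac{1}{173}} = \frac{5759}{3423} \left(- \frac{1}{38182}\right) - \frac{1961}{3 \cdot \frac{1}{173}} = - \frac{5759}{130696986} - \frac{1961}{\frac{3}{173}} = - \frac{5759}{130696986} - \frac{339253}{3} = - \frac{4926593845415}{43565662}$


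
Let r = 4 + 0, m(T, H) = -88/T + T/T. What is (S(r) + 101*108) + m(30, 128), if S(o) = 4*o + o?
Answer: 163891/15 ≈ 10926.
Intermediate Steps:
m(T, H) = 1 - 88/T (m(T, H) = -88/T + 1 = 1 - 88/T)
r = 4
S(o) = 5*o
(S(r) + 101*108) + m(30, 128) = (5*4 + 101*108) + (-88 + 30)/30 = (20 + 10908) + (1/30)*(-58) = 10928 - 29/15 = 163891/15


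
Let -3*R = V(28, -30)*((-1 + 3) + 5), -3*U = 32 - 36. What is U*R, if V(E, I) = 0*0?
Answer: 0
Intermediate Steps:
V(E, I) = 0
U = 4/3 (U = -(32 - 36)/3 = -⅓*(-4) = 4/3 ≈ 1.3333)
R = 0 (R = -0*((-1 + 3) + 5) = -0*(2 + 5) = -0*7 = -⅓*0 = 0)
U*R = (4/3)*0 = 0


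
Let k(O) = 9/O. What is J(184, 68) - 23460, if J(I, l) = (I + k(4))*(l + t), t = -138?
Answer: -72995/2 ≈ -36498.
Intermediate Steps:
J(I, l) = (-138 + l)*(9/4 + I) (J(I, l) = (I + 9/4)*(l - 138) = (I + 9*(¼))*(-138 + l) = (I + 9/4)*(-138 + l) = (9/4 + I)*(-138 + l) = (-138 + l)*(9/4 + I))
J(184, 68) - 23460 = (-621/2 - 138*184 + (9/4)*68 + 184*68) - 23460 = (-621/2 - 25392 + 153 + 12512) - 23460 = -26075/2 - 23460 = -72995/2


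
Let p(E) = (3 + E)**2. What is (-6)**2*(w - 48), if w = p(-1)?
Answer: -1584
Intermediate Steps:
w = 4 (w = (3 - 1)**2 = 2**2 = 4)
(-6)**2*(w - 48) = (-6)**2*(4 - 48) = 36*(-44) = -1584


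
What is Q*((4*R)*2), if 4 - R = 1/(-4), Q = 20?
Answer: 680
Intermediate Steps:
R = 17/4 (R = 4 - 1/(-4) = 4 - 1*(-1/4) = 4 + 1/4 = 17/4 ≈ 4.2500)
Q*((4*R)*2) = 20*((4*(17/4))*2) = 20*(17*2) = 20*34 = 680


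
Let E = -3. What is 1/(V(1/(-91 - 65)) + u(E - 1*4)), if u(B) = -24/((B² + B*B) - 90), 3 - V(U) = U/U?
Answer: -1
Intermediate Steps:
V(U) = 2 (V(U) = 3 - U/U = 3 - 1*1 = 3 - 1 = 2)
u(B) = -24/(-90 + 2*B²) (u(B) = -24/((B² + B²) - 90) = -24/(2*B² - 90) = -24/(-90 + 2*B²))
1/(V(1/(-91 - 65)) + u(E - 1*4)) = 1/(2 - 12/(-45 + (-3 - 1*4)²)) = 1/(2 - 12/(-45 + (-3 - 4)²)) = 1/(2 - 12/(-45 + (-7)²)) = 1/(2 - 12/(-45 + 49)) = 1/(2 - 12/4) = 1/(2 - 12*¼) = 1/(2 - 3) = 1/(-1) = -1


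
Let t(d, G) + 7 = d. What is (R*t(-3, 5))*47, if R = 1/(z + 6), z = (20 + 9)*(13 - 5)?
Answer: -235/119 ≈ -1.9748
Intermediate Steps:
z = 232 (z = 29*8 = 232)
R = 1/238 (R = 1/(232 + 6) = 1/238 ≈ 0.0042017)
t(d, G) = -7 + d
(R*t(-3, 5))*47 = ((-7 - 3)/238)*47 = ((1/238)*(-10))*47 = -5/119*47 = -235/119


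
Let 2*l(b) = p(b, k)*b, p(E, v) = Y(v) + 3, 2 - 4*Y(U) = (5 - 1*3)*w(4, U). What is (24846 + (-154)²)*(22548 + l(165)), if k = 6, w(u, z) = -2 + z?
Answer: 2201971047/2 ≈ 1.1010e+9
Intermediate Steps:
Y(U) = 3/2 - U/2 (Y(U) = ½ - (5 - 1*3)*(-2 + U)/4 = ½ - (5 - 3)*(-2 + U)/4 = ½ - (-2 + U)/2 = ½ - (-4 + 2*U)/4 = ½ + (1 - U/2) = 3/2 - U/2)
p(E, v) = 9/2 - v/2 (p(E, v) = (3/2 - v/2) + 3 = 9/2 - v/2)
l(b) = 3*b/4 (l(b) = ((9/2 - ½*6)*b)/2 = ((9/2 - 3)*b)/2 = (3*b/2)/2 = 3*b/4)
(24846 + (-154)²)*(22548 + l(165)) = (24846 + (-154)²)*(22548 + (¾)*165) = (24846 + 23716)*(22548 + 495/4) = 48562*(90687/4) = 2201971047/2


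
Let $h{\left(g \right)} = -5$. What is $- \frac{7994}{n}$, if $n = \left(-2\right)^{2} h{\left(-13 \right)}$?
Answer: $\frac{3997}{10} \approx 399.7$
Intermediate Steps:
$n = -20$ ($n = \left(-2\right)^{2} \left(-5\right) = 4 \left(-5\right) = -20$)
$- \frac{7994}{n} = - \frac{7994}{-20} = \left(-7994\right) \left(- \frac{1}{20}\right) = \frac{3997}{10}$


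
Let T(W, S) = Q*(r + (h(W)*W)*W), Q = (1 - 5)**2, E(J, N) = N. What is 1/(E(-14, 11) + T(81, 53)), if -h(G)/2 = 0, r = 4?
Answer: 1/75 ≈ 0.013333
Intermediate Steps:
h(G) = 0 (h(G) = -2*0 = 0)
Q = 16 (Q = (-4)**2 = 16)
T(W, S) = 64 (T(W, S) = 16*(4 + (0*W)*W) = 16*(4 + 0*W) = 16*(4 + 0) = 16*4 = 64)
1/(E(-14, 11) + T(81, 53)) = 1/(11 + 64) = 1/75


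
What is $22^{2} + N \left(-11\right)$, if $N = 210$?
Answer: $-1826$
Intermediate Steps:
$22^{2} + N \left(-11\right) = 22^{2} + 210 \left(-11\right) = 484 - 2310 = -1826$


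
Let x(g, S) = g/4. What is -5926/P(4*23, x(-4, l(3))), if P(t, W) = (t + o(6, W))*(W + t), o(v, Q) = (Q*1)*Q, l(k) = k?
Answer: -5926/8463 ≈ -0.70022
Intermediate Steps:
o(v, Q) = Q² (o(v, Q) = Q*Q = Q²)
x(g, S) = g/4 (x(g, S) = g*(¼) = g/4)
P(t, W) = (W + t)*(t + W²) (P(t, W) = (t + W²)*(W + t) = (W + t)*(t + W²))
-5926/P(4*23, x(-4, l(3))) = -5926/(((¼)*(-4))³ + (4*23)² + ((¼)*(-4))*(4*23) + (4*23)*((¼)*(-4))²) = -5926/((-1)³ + 92² - 1*92 + 92*(-1)²) = -5926/(-1 + 8464 - 92 + 92*1) = -5926/(-1 + 8464 - 92 + 92) = -5926/8463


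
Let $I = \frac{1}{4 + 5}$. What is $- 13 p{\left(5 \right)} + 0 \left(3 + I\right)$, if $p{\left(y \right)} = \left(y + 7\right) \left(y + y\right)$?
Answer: $-1560$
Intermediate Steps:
$p{\left(y \right)} = 2 y \left(7 + y\right)$ ($p{\left(y \right)} = \left(7 + y\right) 2 y = 2 y \left(7 + y\right)$)
$I = \frac{1}{9} \approx 0.11111$
$- 13 p{\left(5 \right)} + 0 \left(3 + I\right) = - 13 \cdot 2 \cdot 5 \left(7 + 5\right) + 0 \left(3 + \frac{1}{9}\right) = - 13 \cdot 2 \cdot 5 \cdot 12 + 0 \cdot \frac{28}{9} = \left(-13\right) 120 + 0 = -1560 + 0 = -1560$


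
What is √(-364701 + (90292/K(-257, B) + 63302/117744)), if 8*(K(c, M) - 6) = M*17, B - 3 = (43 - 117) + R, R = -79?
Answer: I*√6110365124338301926/4091604 ≈ 604.14*I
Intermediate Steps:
B = -150 (B = 3 + ((43 - 117) - 79) = 3 + (-74 - 79) = 3 - 153 = -150)
K(c, M) = 6 + 17*M/8 (K(c, M) = 6 + (M*17)/8 = 6 + (17*M)/8 = 6 + 17*M/8)
√(-364701 + (90292/K(-257, B) + 63302/117744)) = √(-364701 + (90292/(6 + (17/8)*(-150)) + 63302/117744)) = √(-364701 + (90292/(6 - 1275/4) + 63302*(1/117744))) = √(-364701 + (90292/(-1251/4) + 31651/58872)) = √(-364701 + (90292*(-4/1251) + 31651/58872)) = √(-364701 + (-361168/1251 + 31651/58872)) = √(-364701 - 7074362365/24549624) = √(-8960346784789/24549624) = I*√6110365124338301926/4091604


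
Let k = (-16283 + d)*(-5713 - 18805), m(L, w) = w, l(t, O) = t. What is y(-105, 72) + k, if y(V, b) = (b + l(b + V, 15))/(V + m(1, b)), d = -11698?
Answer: 7546419725/11 ≈ 6.8604e+8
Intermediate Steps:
y(V, b) = (V + 2*b)/(V + b) (y(V, b) = (b + (b + V))/(V + b) = (b + (V + b))/(V + b) = (V + 2*b)/(V + b))
k = 686038158 (k = (-16283 - 11698)*(-5713 - 18805) = -27981*(-24518) = 686038158)
y(-105, 72) + k = (-105 + 2*72)/(-105 + 72) + 686038158 = (-105 + 144)/(-33) + 686038158 = -1/33*39 + 686038158 = -13/11 + 686038158 = 7546419725/11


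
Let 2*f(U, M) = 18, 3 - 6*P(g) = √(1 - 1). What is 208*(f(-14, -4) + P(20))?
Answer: 1976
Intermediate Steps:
P(g) = ½ (P(g) = ½ - √(1 - 1)/6 = ½ - √0/6 = ½ - ⅙*0 = ½ + 0 = ½)
f(U, M) = 9 (f(U, M) = (½)*18 = 9)
208*(f(-14, -4) + P(20)) = 208*(9 + ½) = 208*(19/2) = 1976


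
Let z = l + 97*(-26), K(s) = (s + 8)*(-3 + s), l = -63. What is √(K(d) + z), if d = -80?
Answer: √3391 ≈ 58.232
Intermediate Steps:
K(s) = (-3 + s)*(8 + s) (K(s) = (8 + s)*(-3 + s) = (-3 + s)*(8 + s))
z = -2585 (z = -63 + 97*(-26) = -63 - 2522 = -2585)
√(K(d) + z) = √((-24 + (-80)² + 5*(-80)) - 2585) = √((-24 + 6400 - 400) - 2585) = √(5976 - 2585) = √3391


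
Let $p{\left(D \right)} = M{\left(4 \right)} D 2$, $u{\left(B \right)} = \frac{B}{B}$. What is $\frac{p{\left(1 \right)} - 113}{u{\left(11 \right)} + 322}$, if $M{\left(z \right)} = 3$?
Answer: $- \frac{107}{323} \approx -0.33127$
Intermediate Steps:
$u{\left(B \right)} = 1$
$p{\left(D \right)} = 6 D$ ($p{\left(D \right)} = 3 D 2 = 6 D$)
$\frac{p{\left(1 \right)} - 113}{u{\left(11 \right)} + 322} = \frac{6 \cdot 1 - 113}{1 + 322} = \frac{6 - 113}{323} = \left(-107\right) \frac{1}{323} = - \frac{107}{323}$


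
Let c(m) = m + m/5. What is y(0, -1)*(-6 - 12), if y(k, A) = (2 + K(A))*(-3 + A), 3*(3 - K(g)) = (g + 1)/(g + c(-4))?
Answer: 360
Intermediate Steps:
c(m) = 6*m/5 (c(m) = m + m*(⅕) = m + m/5 = 6*m/5)
K(g) = 3 - (1 + g)/(3*(-24/5 + g)) (K(g) = 3 - (g + 1)/(3*(g + (6/5)*(-4))) = 3 - (1 + g)/(3*(g - 24/5)) = 3 - (1 + g)/(3*(-24/5 + g)))
y(k, A) = (-3 + A)*(2 + (-221 + 40*A)/(3*(-24 + 5*A))) (y(k, A) = (2 + (-221 + 40*A)/(3*(-24 + 5*A)))*(-3 + A) = (-3 + A)*(2 + (-221 + 40*A)/(3*(-24 + 5*A))))
y(0, -1)*(-6 - 12) = (5*(219 - 115*(-1) + 14*(-1)²)/(3*(-24 + 5*(-1))))*(-6 - 12) = (5*(219 + 115 + 14*1)/(3*(-24 - 5)))*(-18) = ((5/3)*(219 + 115 + 14)/(-29))*(-18) = ((5/3)*(-1/29)*348)*(-18) = -20*(-18) = 360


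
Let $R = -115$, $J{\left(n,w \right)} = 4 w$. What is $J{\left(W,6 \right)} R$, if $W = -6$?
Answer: $-2760$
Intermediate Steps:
$J{\left(W,6 \right)} R = 4 \cdot 6 \left(-115\right) = 24 \left(-115\right) = -2760$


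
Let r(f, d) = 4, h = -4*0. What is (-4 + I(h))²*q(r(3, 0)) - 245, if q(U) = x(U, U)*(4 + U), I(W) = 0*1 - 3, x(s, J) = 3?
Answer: 931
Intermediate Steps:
h = 0
I(W) = -3 (I(W) = 0 - 3 = -3)
q(U) = 12 + 3*U (q(U) = 3*(4 + U) = 12 + 3*U)
(-4 + I(h))²*q(r(3, 0)) - 245 = (-4 - 3)²*(12 + 3*4) - 245 = (-7)²*(12 + 12) - 245 = 49*24 - 245 = 1176 - 245 = 931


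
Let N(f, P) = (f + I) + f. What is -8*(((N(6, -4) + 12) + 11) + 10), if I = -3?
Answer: -336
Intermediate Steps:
N(f, P) = -3 + 2*f (N(f, P) = (f - 3) + f = (-3 + f) + f = -3 + 2*f)
-8*(((N(6, -4) + 12) + 11) + 10) = -8*((((-3 + 2*6) + 12) + 11) + 10) = -8*((((-3 + 12) + 12) + 11) + 10) = -8*(((9 + 12) + 11) + 10) = -8*((21 + 11) + 10) = -8*(32 + 10) = -8*42 = -336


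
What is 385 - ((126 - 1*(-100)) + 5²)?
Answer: 134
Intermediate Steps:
385 - ((126 - 1*(-100)) + 5²) = 385 - ((126 + 100) + 25) = 385 - (226 + 25) = 385 - 1*251 = 385 - 251 = 134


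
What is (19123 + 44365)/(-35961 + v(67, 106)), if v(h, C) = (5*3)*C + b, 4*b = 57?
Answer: -253952/137427 ≈ -1.8479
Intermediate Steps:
b = 57/4 (b = (¼)*57 = 57/4 ≈ 14.250)
v(h, C) = 57/4 + 15*C (v(h, C) = (5*3)*C + 57/4 = 15*C + 57/4 = 57/4 + 15*C)
(19123 + 44365)/(-35961 + v(67, 106)) = (19123 + 44365)/(-35961 + (57/4 + 15*106)) = 63488/(-35961 + (57/4 + 1590)) = 63488/(-35961 + 6417/4) = 63488/(-137427/4) = 63488*(-4/137427) = -253952/137427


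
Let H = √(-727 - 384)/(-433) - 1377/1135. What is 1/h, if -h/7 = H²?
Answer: 241528017025*I/(14*(-177036056053*I + 676733535*√1111)) ≈ -0.095892 + 0.012218*I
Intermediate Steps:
H = -1377/1135 - I*√1111/433 (H = √(-1111)*(-1/433) - 1377*1/1135 = (I*√1111)*(-1/433) - 1377/1135 = -I*√1111/433 - 1377/1135 = -1377/1135 - I*√1111/433 ≈ -1.2132 - 0.076978*I)
h = -7*(-1377/1135 - I*√1111/433)² ≈ -10.262 - 1.3075*I
1/h = 1/(-2478504784742/241528017025 - 19278*I*√1111/491455)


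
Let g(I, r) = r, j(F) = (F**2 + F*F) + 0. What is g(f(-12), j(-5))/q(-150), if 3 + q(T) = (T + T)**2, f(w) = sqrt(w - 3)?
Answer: 50/89997 ≈ 0.00055557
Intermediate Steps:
j(F) = 2*F**2 (j(F) = (F**2 + F**2) + 0 = 2*F**2 + 0 = 2*F**2)
f(w) = sqrt(-3 + w)
q(T) = -3 + 4*T**2 (q(T) = -3 + (T + T)**2 = -3 + (2*T)**2 = -3 + 4*T**2)
g(f(-12), j(-5))/q(-150) = (2*(-5)**2)/(-3 + 4*(-150)**2) = (2*25)/(-3 + 4*22500) = 50/(-3 + 90000) = 50/89997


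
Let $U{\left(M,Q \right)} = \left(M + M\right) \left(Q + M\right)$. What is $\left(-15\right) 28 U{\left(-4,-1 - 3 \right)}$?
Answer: $-26880$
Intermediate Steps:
$U{\left(M,Q \right)} = 2 M \left(M + Q\right)$
$\left(-15\right) 28 U{\left(-4,-1 - 3 \right)} = \left(-15\right) 28 \cdot 2 \left(-4\right) \left(-4 - 4\right) = - 420 \cdot 2 \left(-4\right) \left(-4 - 4\right) = - 420 \cdot 2 \left(-4\right) \left(-8\right) = \left(-420\right) 64 = -26880$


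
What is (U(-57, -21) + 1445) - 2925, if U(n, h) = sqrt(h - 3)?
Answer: -1480 + 2*I*sqrt(6) ≈ -1480.0 + 4.899*I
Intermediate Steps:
U(n, h) = sqrt(-3 + h)
(U(-57, -21) + 1445) - 2925 = (sqrt(-3 - 21) + 1445) - 2925 = (sqrt(-24) + 1445) - 2925 = (2*I*sqrt(6) + 1445) - 2925 = (1445 + 2*I*sqrt(6)) - 2925 = -1480 + 2*I*sqrt(6)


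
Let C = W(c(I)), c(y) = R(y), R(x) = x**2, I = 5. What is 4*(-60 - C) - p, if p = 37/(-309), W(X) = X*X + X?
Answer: -877523/309 ≈ -2839.9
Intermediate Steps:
c(y) = y**2
W(X) = X + X**2 (W(X) = X**2 + X = X + X**2)
C = 650 (C = 5**2*(1 + 5**2) = 25*(1 + 25) = 25*26 = 650)
p = -37/309 (p = 37*(-1/309) = -37/309 ≈ -0.11974)
4*(-60 - C) - p = 4*(-60 - 1*650) - 1*(-37/309) = 4*(-60 - 650) + 37/309 = 4*(-710) + 37/309 = -2840 + 37/309 = -877523/309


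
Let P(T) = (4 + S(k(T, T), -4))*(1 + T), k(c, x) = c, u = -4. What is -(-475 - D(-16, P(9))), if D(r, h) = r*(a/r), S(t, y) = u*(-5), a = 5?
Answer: 480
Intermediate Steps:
S(t, y) = 20 (S(t, y) = -4*(-5) = 20)
P(T) = 24 + 24*T (P(T) = (4 + 20)*(1 + T) = 24*(1 + T) = 24 + 24*T)
D(r, h) = 5 (D(r, h) = r*(5/r) = 5)
-(-475 - D(-16, P(9))) = -(-475 - 1*5) = -(-475 - 5) = -1*(-480) = 480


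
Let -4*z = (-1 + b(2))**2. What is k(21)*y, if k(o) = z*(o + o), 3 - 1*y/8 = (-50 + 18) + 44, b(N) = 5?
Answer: 12096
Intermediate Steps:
y = -72 (y = 24 - 8*((-50 + 18) + 44) = 24 - 8*(-32 + 44) = 24 - 8*12 = 24 - 96 = -72)
z = -4 (z = -(-1 + 5)**2/4 = -1/4*4**2 = -1/4*16 = -4)
k(o) = -8*o (k(o) = -4*(o + o) = -8*o)
k(21)*y = -8*21*(-72) = -168*(-72) = 12096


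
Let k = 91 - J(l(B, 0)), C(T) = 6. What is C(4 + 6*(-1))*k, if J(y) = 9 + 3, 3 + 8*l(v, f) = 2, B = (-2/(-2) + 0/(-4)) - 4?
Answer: 474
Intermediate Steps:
B = -3 (B = (-2*(-½) + 0*(-¼)) - 4 = (1 + 0) - 4 = 1 - 4 = -3)
l(v, f) = -⅛ (l(v, f) = -3/8 + (⅛)*2 = -3/8 + ¼ = -⅛)
J(y) = 12
k = 79 (k = 91 - 1*12 = 91 - 12 = 79)
C(4 + 6*(-1))*k = 6*79 = 474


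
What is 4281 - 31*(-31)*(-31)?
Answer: -25510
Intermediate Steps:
4281 - 31*(-31)*(-31) = 4281 + 961*(-31) = 4281 - 29791 = -25510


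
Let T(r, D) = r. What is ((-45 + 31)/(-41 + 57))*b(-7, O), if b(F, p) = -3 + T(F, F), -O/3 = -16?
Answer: 35/4 ≈ 8.7500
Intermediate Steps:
O = 48 (O = -3*(-16) = 48)
b(F, p) = -3 + F
((-45 + 31)/(-41 + 57))*b(-7, O) = ((-45 + 31)/(-41 + 57))*(-3 - 7) = -14/16*(-10) = -14*1/16*(-10) = -7/8*(-10) = 35/4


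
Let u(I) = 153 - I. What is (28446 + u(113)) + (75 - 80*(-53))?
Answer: 32801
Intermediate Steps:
(28446 + u(113)) + (75 - 80*(-53)) = (28446 + (153 - 1*113)) + (75 - 80*(-53)) = (28446 + (153 - 113)) + (75 + 4240) = (28446 + 40) + 4315 = 28486 + 4315 = 32801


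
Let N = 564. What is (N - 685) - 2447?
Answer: -2568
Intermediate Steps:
(N - 685) - 2447 = (564 - 685) - 2447 = -121 - 2447 = -2568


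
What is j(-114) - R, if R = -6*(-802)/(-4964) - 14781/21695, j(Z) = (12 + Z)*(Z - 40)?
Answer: 422958701766/26923495 ≈ 15710.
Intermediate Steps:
j(Z) = (-40 + Z)*(12 + Z) (j(Z) = (12 + Z)*(-40 + Z) = (-40 + Z)*(12 + Z))
R = -44442306/26923495 (R = 4812*(-1/4964) - 14781*1/21695 = -1203/1241 - 14781/21695 = -44442306/26923495 ≈ -1.6507)
j(-114) - R = (-480 + (-114)² - 28*(-114)) - 1*(-44442306/26923495) = (-480 + 12996 + 3192) + 44442306/26923495 = 15708 + 44442306/26923495 = 422958701766/26923495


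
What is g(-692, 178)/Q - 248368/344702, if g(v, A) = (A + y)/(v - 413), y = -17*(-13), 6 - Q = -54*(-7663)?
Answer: -18927464051557/26268853535860 ≈ -0.72053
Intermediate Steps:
Q = -413796 (Q = 6 - (-54)*(-7663) = 6 - 1*413802 = 6 - 413802 = -413796)
y = 221
g(v, A) = (221 + A)/(-413 + v) (g(v, A) = (A + 221)/(v - 413) = (221 + A)/(-413 + v))
g(-692, 178)/Q - 248368/344702 = ((221 + 178)/(-413 - 692))/(-413796) - 248368/344702 = (399/(-1105))*(-1/413796) - 248368*1/344702 = -1/1105*399*(-1/413796) - 124184/172351 = -399/1105*(-1/413796) - 124184/172351 = 133/152414860 - 124184/172351 = -18927464051557/26268853535860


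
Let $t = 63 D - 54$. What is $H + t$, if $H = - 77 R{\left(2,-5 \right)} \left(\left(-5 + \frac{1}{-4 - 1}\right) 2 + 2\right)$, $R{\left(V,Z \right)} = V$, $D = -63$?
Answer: $- \frac{13647}{5} \approx -2729.4$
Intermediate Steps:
$t = -4023$ ($t = 63 \left(-63\right) - 54 = -3969 - 54 = -4023$)
$H = \frac{6468}{5}$ ($H = - 77 \cdot 2 \left(\left(-5 + \frac{1}{-4 - 1}\right) 2 + 2\right) = - 77 \cdot 2 \left(\left(-5 + \frac{1}{-5}\right) 2 + 2\right) = - 77 \cdot 2 \left(\left(-5 - \frac{1}{5}\right) 2 + 2\right) = - 77 \cdot 2 \left(\left(- \frac{26}{5}\right) 2 + 2\right) = - 77 \cdot 2 \left(- \frac{52}{5} + 2\right) = - 77 \cdot 2 \left(- \frac{42}{5}\right) = \left(-77\right) \left(- \frac{84}{5}\right) = \frac{6468}{5} \approx 1293.6$)
$H + t = \frac{6468}{5} - 4023 = - \frac{13647}{5}$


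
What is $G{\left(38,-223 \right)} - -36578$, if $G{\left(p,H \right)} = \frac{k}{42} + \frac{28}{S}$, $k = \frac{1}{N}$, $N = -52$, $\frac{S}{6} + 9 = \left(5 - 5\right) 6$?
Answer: $\frac{718966967}{19656} \approx 36578.0$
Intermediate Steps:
$S = -54$ ($S = -54 + 6 \left(5 - 5\right) 6 = -54 + 6 \cdot 0 \cdot 6 = -54 + 6 \cdot 0 = -54 + 0 = -54$)
$k = - \frac{1}{52}$ ($k = \frac{1}{-52} = - \frac{1}{52} \approx -0.019231$)
$G{\left(p,H \right)} = - \frac{10201}{19656}$ ($G{\left(p,H \right)} = - \frac{1}{52 \cdot 42} + \frac{28}{-54} = \left(- \frac{1}{52}\right) \frac{1}{42} + 28 \left(- \frac{1}{54}\right) = - \frac{1}{2184} - \frac{14}{27} = - \frac{10201}{19656}$)
$G{\left(38,-223 \right)} - -36578 = - \frac{10201}{19656} - -36578 = - \frac{10201}{19656} + 36578 = \frac{718966967}{19656}$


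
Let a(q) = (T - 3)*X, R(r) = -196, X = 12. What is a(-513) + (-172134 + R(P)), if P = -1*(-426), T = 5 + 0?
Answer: -172306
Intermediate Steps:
T = 5
P = 426
a(q) = 24 (a(q) = (5 - 3)*12 = 2*12 = 24)
a(-513) + (-172134 + R(P)) = 24 + (-172134 - 196) = 24 - 172330 = -172306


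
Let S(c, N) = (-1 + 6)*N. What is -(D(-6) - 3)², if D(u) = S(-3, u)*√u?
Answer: 5391 - 180*I*√6 ≈ 5391.0 - 440.91*I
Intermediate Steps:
S(c, N) = 5*N
D(u) = 5*u^(3/2) (D(u) = (5*u)*√u = 5*u^(3/2))
-(D(-6) - 3)² = -(5*(-6)^(3/2) - 3)² = -(5*(-6*I*√6) - 3)² = -(-30*I*√6 - 3)² = -(-3 - 30*I*√6)²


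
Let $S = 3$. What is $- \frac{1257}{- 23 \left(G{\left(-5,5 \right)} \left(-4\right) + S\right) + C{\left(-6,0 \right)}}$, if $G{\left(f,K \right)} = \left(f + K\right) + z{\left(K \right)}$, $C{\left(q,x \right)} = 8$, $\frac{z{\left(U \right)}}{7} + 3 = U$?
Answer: $- \frac{419}{409} \approx -1.0245$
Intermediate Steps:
$z{\left(U \right)} = -21 + 7 U$
$G{\left(f,K \right)} = -21 + f + 8 K$ ($G{\left(f,K \right)} = \left(f + K\right) + \left(-21 + 7 K\right) = \left(K + f\right) + \left(-21 + 7 K\right) = -21 + f + 8 K$)
$- \frac{1257}{- 23 \left(G{\left(-5,5 \right)} \left(-4\right) + S\right) + C{\left(-6,0 \right)}} = - \frac{1257}{- 23 \left(\left(-21 - 5 + 8 \cdot 5\right) \left(-4\right) + 3\right) + 8} = - \frac{1257}{- 23 \left(\left(-21 - 5 + 40\right) \left(-4\right) + 3\right) + 8} = - \frac{1257}{- 23 \left(14 \left(-4\right) + 3\right) + 8} = - \frac{1257}{- 23 \left(-56 + 3\right) + 8} = - \frac{1257}{\left(-23\right) \left(-53\right) + 8} = - \frac{1257}{1219 + 8} = - \frac{1257}{1227} = \left(-1257\right) \frac{1}{1227} = - \frac{419}{409}$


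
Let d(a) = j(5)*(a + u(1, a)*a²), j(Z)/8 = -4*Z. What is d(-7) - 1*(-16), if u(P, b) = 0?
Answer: 1136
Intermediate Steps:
j(Z) = -32*Z (j(Z) = 8*(-4*Z) = -32*Z)
d(a) = -160*a (d(a) = (-32*5)*(a + 0*a²) = -160*(a + 0) = -160*a)
d(-7) - 1*(-16) = -160*(-7) - 1*(-16) = 1120 + 16 = 1136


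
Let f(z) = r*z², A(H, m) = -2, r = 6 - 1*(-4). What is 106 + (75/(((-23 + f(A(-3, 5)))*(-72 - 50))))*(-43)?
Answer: 223069/2074 ≈ 107.55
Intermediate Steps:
r = 10 (r = 6 + 4 = 10)
f(z) = 10*z²
106 + (75/(((-23 + f(A(-3, 5)))*(-72 - 50))))*(-43) = 106 + (75/(((-23 + 10*(-2)²)*(-72 - 50))))*(-43) = 106 + (75/(((-23 + 10*4)*(-122))))*(-43) = 106 + (75/(((-23 + 40)*(-122))))*(-43) = 106 + (75/((17*(-122))))*(-43) = 106 + (75/(-2074))*(-43) = 106 + (75*(-1/2074))*(-43) = 106 - 75/2074*(-43) = 106 + 3225/2074 = 223069/2074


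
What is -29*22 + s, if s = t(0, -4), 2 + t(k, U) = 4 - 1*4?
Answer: -640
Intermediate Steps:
t(k, U) = -2 (t(k, U) = -2 + (4 - 1*4) = -2 + (4 - 4) = -2 + 0 = -2)
s = -2
-29*22 + s = -29*22 - 2 = -638 - 2 = -640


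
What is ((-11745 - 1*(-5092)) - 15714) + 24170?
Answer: 1803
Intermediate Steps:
((-11745 - 1*(-5092)) - 15714) + 24170 = ((-11745 + 5092) - 15714) + 24170 = (-6653 - 15714) + 24170 = -22367 + 24170 = 1803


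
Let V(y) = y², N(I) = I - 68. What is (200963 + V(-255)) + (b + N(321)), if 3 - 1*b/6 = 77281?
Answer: -197427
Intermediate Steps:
N(I) = -68 + I
b = -463668 (b = 18 - 6*77281 = 18 - 463686 = -463668)
(200963 + V(-255)) + (b + N(321)) = (200963 + (-255)²) + (-463668 + (-68 + 321)) = (200963 + 65025) + (-463668 + 253) = 265988 - 463415 = -197427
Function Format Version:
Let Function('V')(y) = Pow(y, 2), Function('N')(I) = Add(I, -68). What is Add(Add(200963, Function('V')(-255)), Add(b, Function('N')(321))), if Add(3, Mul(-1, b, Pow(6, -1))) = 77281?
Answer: -197427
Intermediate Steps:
Function('N')(I) = Add(-68, I)
b = -463668 (b = Add(18, Mul(-6, 77281)) = Add(18, -463686) = -463668)
Add(Add(200963, Function('V')(-255)), Add(b, Function('N')(321))) = Add(Add(200963, Pow(-255, 2)), Add(-463668, Add(-68, 321))) = Add(Add(200963, 65025), Add(-463668, 253)) = Add(265988, -463415) = -197427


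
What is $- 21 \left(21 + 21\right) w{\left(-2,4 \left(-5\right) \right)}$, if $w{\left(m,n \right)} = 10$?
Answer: $-8820$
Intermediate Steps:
$- 21 \left(21 + 21\right) w{\left(-2,4 \left(-5\right) \right)} = - 21 \left(21 + 21\right) 10 = \left(-21\right) 42 \cdot 10 = \left(-882\right) 10 = -8820$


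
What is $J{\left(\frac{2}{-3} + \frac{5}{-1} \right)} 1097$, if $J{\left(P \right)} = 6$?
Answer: $6582$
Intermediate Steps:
$J{\left(\frac{2}{-3} + \frac{5}{-1} \right)} 1097 = 6 \cdot 1097 = 6582$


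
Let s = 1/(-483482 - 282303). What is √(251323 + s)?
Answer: √147382509034899890/765785 ≈ 501.32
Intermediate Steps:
s = -1/765785 (s = 1/(-765785) = -1/765785 ≈ -1.3058e-6)
√(251323 + s) = √(251323 - 1/765785) = √(192459383554/765785) = √147382509034899890/765785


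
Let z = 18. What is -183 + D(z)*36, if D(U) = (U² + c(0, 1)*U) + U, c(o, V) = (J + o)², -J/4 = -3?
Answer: 105441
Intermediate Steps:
J = 12 (J = -4*(-3) = 12)
c(o, V) = (12 + o)²
D(U) = U² + 145*U (D(U) = (U² + (12 + 0)²*U) + U = (U² + 12²*U) + U = (U² + 144*U) + U = U² + 145*U)
-183 + D(z)*36 = -183 + (18*(145 + 18))*36 = -183 + (18*163)*36 = -183 + 2934*36 = -183 + 105624 = 105441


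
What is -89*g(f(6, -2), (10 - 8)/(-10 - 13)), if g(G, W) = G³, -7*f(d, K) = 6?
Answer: 19224/343 ≈ 56.047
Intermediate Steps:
f(d, K) = -6/7 (f(d, K) = -⅐*6 = -6/7)
-89*g(f(6, -2), (10 - 8)/(-10 - 13)) = -89*(-6/7)³ = -89*(-216/343) = 19224/343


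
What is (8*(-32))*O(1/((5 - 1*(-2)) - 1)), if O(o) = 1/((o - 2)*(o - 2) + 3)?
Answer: -9216/229 ≈ -40.245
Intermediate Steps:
O(o) = 1/(3 + (-2 + o)²) (O(o) = 1/((-2 + o)*(-2 + o) + 3) = 1/((-2 + o)² + 3) = 1/(3 + (-2 + o)²))
(8*(-32))*O(1/((5 - 1*(-2)) - 1)) = (8*(-32))/(3 + (-2 + 1/((5 - 1*(-2)) - 1))²) = -256/(3 + (-2 + 1/((5 + 2) - 1))²) = -256/(3 + (-2 + 1/(7 - 1))²) = -256/(3 + (-2 + 1/6)²) = -256/(3 + (-2 + ⅙)²) = -256/(3 + (-11/6)²) = -256/(3 + 121/36) = -256/229/36 = -256*36/229 = -9216/229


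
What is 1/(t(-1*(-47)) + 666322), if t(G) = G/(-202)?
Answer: 202/134596997 ≈ 1.5008e-6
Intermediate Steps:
t(G) = -G/202 (t(G) = G*(-1/202) = -G/202)
1/(t(-1*(-47)) + 666322) = 1/(-(-1)*(-47)/202 + 666322) = 1/(-1/202*47 + 666322) = 1/(-47/202 + 666322) = 1/(134596997/202) = 202/134596997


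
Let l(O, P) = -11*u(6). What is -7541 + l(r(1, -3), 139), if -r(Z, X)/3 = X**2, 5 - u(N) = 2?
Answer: -7574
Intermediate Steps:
u(N) = 3 (u(N) = 5 - 1*2 = 5 - 2 = 3)
r(Z, X) = -3*X**2
l(O, P) = -33 (l(O, P) = -11*3 = -33)
-7541 + l(r(1, -3), 139) = -7541 - 33 = -7574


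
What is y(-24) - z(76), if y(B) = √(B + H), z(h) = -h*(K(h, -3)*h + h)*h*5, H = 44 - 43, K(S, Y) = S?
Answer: 169005760 + I*√23 ≈ 1.6901e+8 + 4.7958*I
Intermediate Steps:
H = 1
z(h) = -5*h²*(h + h²) (z(h) = -h*(h*h + h)*h*5 = -h*(h² + h)*5*h = -h*(h + h²)*5*h = -5*h²*(h + h²))
y(B) = √(1 + B) (y(B) = √(B + 1) = √(1 + B))
y(-24) - z(76) = √(1 - 24) - 5*76³*(-1 - 1*76) = √(-23) - 5*438976*(-1 - 76) = I*√23 - 5*438976*(-77) = I*√23 - 1*(-169005760) = I*√23 + 169005760 = 169005760 + I*√23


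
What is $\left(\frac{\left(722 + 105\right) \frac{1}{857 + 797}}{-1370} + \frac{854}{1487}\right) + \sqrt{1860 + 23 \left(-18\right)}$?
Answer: $\frac{2338473}{4074380} + \sqrt{1446} \approx 38.6$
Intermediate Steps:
$\left(\frac{\left(722 + 105\right) \frac{1}{857 + 797}}{-1370} + \frac{854}{1487}\right) + \sqrt{1860 + 23 \left(-18\right)} = \left(\frac{827}{1654} \left(- \frac{1}{1370}\right) + 854 \cdot \frac{1}{1487}\right) + \sqrt{1860 - 414} = \left(827 \cdot \frac{1}{1654} \left(- \frac{1}{1370}\right) + \frac{854}{1487}\right) + \sqrt{1446} = \left(\frac{1}{2} \left(- \frac{1}{1370}\right) + \frac{854}{1487}\right) + \sqrt{1446} = \left(- \frac{1}{2740} + \frac{854}{1487}\right) + \sqrt{1446} = \frac{2338473}{4074380} + \sqrt{1446}$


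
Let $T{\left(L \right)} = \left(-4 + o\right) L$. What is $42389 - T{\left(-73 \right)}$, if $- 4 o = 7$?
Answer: $\frac{167877}{4} \approx 41969.0$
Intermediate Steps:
$o = - \frac{7}{4}$ ($o = \left(- \frac{1}{4}\right) 7 = - \frac{7}{4} \approx -1.75$)
$T{\left(L \right)} = - \frac{23 L}{4}$ ($T{\left(L \right)} = \left(-4 - \frac{7}{4}\right) L = - \frac{23 L}{4}$)
$42389 - T{\left(-73 \right)} = 42389 - \left(- \frac{23}{4}\right) \left(-73\right) = 42389 - \frac{1679}{4} = \frac{167877}{4}$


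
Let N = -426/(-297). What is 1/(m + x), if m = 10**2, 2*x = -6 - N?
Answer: 99/9532 ≈ 0.010386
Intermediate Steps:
N = 142/99 (N = -426*(-1/297) = 142/99 ≈ 1.4343)
x = -368/99 (x = (-6 - 1*142/99)/2 = (-6 - 142/99)/2 = (1/2)*(-736/99) = -368/99 ≈ -3.7172)
m = 100
1/(m + x) = 1/(100 - 368/99) = 1/(9532/99) = 99/9532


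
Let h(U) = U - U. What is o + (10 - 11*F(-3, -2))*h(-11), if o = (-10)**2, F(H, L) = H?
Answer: 100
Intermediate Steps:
h(U) = 0
o = 100
o + (10 - 11*F(-3, -2))*h(-11) = 100 + (10 - 11*(-3))*0 = 100 + (10 + 33)*0 = 100 + 43*0 = 100 + 0 = 100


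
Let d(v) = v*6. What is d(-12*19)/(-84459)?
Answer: 456/28153 ≈ 0.016197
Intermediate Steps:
d(v) = 6*v
d(-12*19)/(-84459) = (6*(-12*19))/(-84459) = (6*(-228))*(-1/84459) = -1368*(-1/84459) = 456/28153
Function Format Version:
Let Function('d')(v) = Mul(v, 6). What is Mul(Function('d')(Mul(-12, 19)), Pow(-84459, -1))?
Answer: Rational(456, 28153) ≈ 0.016197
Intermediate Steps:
Function('d')(v) = Mul(6, v)
Mul(Function('d')(Mul(-12, 19)), Pow(-84459, -1)) = Mul(Mul(6, Mul(-12, 19)), Pow(-84459, -1)) = Mul(Mul(6, -228), Rational(-1, 84459)) = Mul(-1368, Rational(-1, 84459)) = Rational(456, 28153)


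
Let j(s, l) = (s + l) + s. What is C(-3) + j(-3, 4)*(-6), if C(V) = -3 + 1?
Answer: 10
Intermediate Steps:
j(s, l) = l + 2*s (j(s, l) = (l + s) + s = l + 2*s)
C(V) = -2
C(-3) + j(-3, 4)*(-6) = -2 + (4 + 2*(-3))*(-6) = -2 + (4 - 6)*(-6) = -2 - 2*(-6) = -2 + 12 = 10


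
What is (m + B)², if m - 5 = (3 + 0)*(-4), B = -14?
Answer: 441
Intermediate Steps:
m = -7 (m = 5 + (3 + 0)*(-4) = 5 + 3*(-4) = 5 - 12 = -7)
(m + B)² = (-7 - 14)² = (-21)² = 441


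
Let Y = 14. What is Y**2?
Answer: 196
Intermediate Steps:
Y**2 = 14**2 = 196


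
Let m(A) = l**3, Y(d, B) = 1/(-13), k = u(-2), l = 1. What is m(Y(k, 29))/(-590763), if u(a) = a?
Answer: -1/590763 ≈ -1.6927e-6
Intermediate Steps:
k = -2
Y(d, B) = -1/13
m(A) = 1 (m(A) = 1**3 = 1)
m(Y(k, 29))/(-590763) = 1/(-590763) = 1*(-1/590763) = -1/590763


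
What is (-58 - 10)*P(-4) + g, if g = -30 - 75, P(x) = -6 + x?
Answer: 575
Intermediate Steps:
g = -105
(-58 - 10)*P(-4) + g = (-58 - 10)*(-6 - 4) - 105 = -68*(-10) - 105 = 680 - 105 = 575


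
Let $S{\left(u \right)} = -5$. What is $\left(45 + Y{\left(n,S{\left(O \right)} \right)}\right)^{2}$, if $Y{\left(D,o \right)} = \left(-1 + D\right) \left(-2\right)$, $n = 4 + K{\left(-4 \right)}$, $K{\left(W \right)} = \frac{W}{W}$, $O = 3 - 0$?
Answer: $1369$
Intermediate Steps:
$O = 3$ ($O = 3 + 0 = 3$)
$K{\left(W \right)} = 1$
$n = 5$ ($n = 4 + 1 = 5$)
$Y{\left(D,o \right)} = 2 - 2 D$
$\left(45 + Y{\left(n,S{\left(O \right)} \right)}\right)^{2} = \left(45 + \left(2 - 10\right)\right)^{2} = \left(45 - 8\right)^{2} = 37^{2} = 1369$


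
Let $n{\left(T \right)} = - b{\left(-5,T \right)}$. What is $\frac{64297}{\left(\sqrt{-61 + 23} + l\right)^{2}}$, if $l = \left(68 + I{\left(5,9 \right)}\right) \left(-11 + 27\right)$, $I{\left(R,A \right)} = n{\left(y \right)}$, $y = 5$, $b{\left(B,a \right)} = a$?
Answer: $\frac{64297}{\left(1008 + i \sqrt{38}\right)^{2}} \approx 0.063273 - 0.00077392 i$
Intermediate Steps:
$n{\left(T \right)} = - T$
$I{\left(R,A \right)} = -5$ ($I{\left(R,A \right)} = \left(-1\right) 5 = -5$)
$l = 1008$ ($l = \left(68 - 5\right) \left(-11 + 27\right) = 63 \cdot 16 = 1008$)
$\frac{64297}{\left(\sqrt{-61 + 23} + l\right)^{2}} = \frac{64297}{\left(\sqrt{-61 + 23} + 1008\right)^{2}} = \frac{64297}{\left(\sqrt{-38} + 1008\right)^{2}} = \frac{64297}{\left(i \sqrt{38} + 1008\right)^{2}} = \frac{64297}{\left(1008 + i \sqrt{38}\right)^{2}}$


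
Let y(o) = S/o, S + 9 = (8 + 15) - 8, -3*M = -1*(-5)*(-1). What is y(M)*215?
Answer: 774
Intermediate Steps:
M = 5/3 (M = -(-1*(-5))*(-1)/3 = -5*(-1)/3 = -⅓*(-5) = 5/3 ≈ 1.6667)
S = 6 (S = -9 + ((8 + 15) - 8) = -9 + (23 - 8) = -9 + 15 = 6)
y(o) = 6/o
y(M)*215 = (6/(5/3))*215 = (6*(⅗))*215 = (18/5)*215 = 774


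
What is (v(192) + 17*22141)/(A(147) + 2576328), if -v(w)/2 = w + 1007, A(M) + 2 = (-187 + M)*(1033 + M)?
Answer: 373999/2529126 ≈ 0.14788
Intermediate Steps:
A(M) = -2 + (-187 + M)*(1033 + M)
v(w) = -2014 - 2*w (v(w) = -2*(w + 1007) = -2*(1007 + w) = -2014 - 2*w)
(v(192) + 17*22141)/(A(147) + 2576328) = ((-2014 - 2*192) + 17*22141)/((-193173 + 147² + 846*147) + 2576328) = ((-2014 - 384) + 376397)/((-193173 + 21609 + 124362) + 2576328) = (-2398 + 376397)/(-47202 + 2576328) = 373999/2529126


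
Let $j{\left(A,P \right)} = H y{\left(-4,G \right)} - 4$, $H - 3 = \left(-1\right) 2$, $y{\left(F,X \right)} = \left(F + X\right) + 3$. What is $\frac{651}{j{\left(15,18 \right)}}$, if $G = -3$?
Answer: $- \frac{651}{8} \approx -81.375$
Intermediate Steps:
$y{\left(F,X \right)} = 3 + F + X$
$H = 1$ ($H = 3 - 2 = 1$)
$j{\left(A,P \right)} = -8$ ($j{\left(A,P \right)} = 1 \left(3 - 4 - 3\right) - 4 = 1 \left(-4\right) - 4 = -4 - 4 = -8$)
$\frac{651}{j{\left(15,18 \right)}} = \frac{651}{-8} = 651 \left(- \frac{1}{8}\right) = - \frac{651}{8}$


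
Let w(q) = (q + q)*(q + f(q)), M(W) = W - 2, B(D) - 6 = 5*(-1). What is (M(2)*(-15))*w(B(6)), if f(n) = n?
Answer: 0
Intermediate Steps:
B(D) = 1 (B(D) = 6 + 5*(-1) = 6 - 5 = 1)
M(W) = -2 + W
w(q) = 4*q² (w(q) = (q + q)*(q + q) = (2*q)*(2*q) = 4*q²)
(M(2)*(-15))*w(B(6)) = ((-2 + 2)*(-15))*(4*1²) = (0*(-15))*(4*1) = 0*4 = 0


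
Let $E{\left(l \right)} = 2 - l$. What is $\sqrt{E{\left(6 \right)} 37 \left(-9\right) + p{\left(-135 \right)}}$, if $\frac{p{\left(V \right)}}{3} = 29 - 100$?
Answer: $\sqrt{1119} \approx 33.451$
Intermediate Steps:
$p{\left(V \right)} = -213$ ($p{\left(V \right)} = 3 \left(29 - 100\right) = 3 \left(-71\right) = -213$)
$\sqrt{E{\left(6 \right)} 37 \left(-9\right) + p{\left(-135 \right)}} = \sqrt{\left(2 - 6\right) 37 \left(-9\right) - 213} = \sqrt{\left(-4\right) 37 \left(-9\right) - 213} = \sqrt{\left(-148\right) \left(-9\right) - 213} = \sqrt{1332 - 213} = \sqrt{1119}$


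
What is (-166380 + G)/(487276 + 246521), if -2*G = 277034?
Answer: -304897/733797 ≈ -0.41551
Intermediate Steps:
G = -138517 (G = -½*277034 = -138517)
(-166380 + G)/(487276 + 246521) = (-166380 - 138517)/(487276 + 246521) = -304897/733797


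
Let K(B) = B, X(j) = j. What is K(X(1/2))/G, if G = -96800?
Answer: -1/193600 ≈ -5.1653e-6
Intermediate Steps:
K(X(1/2))/G = 1/(2*(-96800)) = (½)*(-1/96800) = -1/193600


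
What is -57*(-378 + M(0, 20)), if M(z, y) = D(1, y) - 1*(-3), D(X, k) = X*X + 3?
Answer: 21147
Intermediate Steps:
D(X, k) = 3 + X² (D(X, k) = X² + 3 = 3 + X²)
M(z, y) = 7 (M(z, y) = (3 + 1²) - 1*(-3) = (3 + 1) + 3 = 4 + 3 = 7)
-57*(-378 + M(0, 20)) = -57*(-378 + 7) = -57*(-371) = 21147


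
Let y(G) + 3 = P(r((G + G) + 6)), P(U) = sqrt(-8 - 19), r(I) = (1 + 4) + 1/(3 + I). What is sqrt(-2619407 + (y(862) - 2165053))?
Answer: sqrt(-4784463 + 3*I*sqrt(3)) ≈ 0.e-3 + 2187.3*I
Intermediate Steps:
r(I) = 5 + 1/(3 + I)
P(U) = 3*I*sqrt(3) (P(U) = sqrt(-27) = 3*I*sqrt(3))
y(G) = -3 + 3*I*sqrt(3)
sqrt(-2619407 + (y(862) - 2165053)) = sqrt(-2619407 + ((-3 + 3*I*sqrt(3)) - 2165053)) = sqrt(-2619407 + (-2165056 + 3*I*sqrt(3))) = sqrt(-4784463 + 3*I*sqrt(3))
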